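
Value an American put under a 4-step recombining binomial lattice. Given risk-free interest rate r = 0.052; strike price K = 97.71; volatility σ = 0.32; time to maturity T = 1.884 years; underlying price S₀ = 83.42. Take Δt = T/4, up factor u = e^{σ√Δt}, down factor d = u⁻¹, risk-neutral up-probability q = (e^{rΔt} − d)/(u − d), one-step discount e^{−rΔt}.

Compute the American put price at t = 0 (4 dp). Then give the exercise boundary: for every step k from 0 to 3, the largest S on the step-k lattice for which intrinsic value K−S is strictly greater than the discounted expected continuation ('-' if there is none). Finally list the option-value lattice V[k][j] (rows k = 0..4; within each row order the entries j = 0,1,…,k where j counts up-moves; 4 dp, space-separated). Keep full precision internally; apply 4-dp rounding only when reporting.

price = 20.1379
boundary = - 66.9720 53.7670 66.9720
tree:
20.1379
30.7380 10.5894
43.9430 18.3594 3.3839
54.5443 30.7380 6.9538 0.0000
63.0554 43.9430 14.2900 0.0000 0.0000

params: Δt=0.47100 u=1.24560 d=0.80283 q=0.50131 e^(-rΔt)=0.97581
t_4 payoffs: 63.0554 43.9430 14.2900 0.0000 0.0000
t_3: node(3,0) S=43.1657 payoff=54.5443 vs cont=52.1803 → 54.5443 [stop]  node(3,1) S=66.9720 payoff=30.7380 vs cont=28.3740 → 30.7380 [stop]  node(3,2) S=103.9076 payoff=0.0000 vs cont=6.9538 → 6.9538 [wait]  node(3,3) S=161.2137 payoff=0.0000 vs cont=0.0000 → 0.0000 [wait]  ⇒ S*(3)=66.9720
t_2: node(2,0) S=53.7670 payoff=43.9430 vs cont=41.5790 → 43.9430 [stop]  node(2,1) S=83.4200 payoff=14.2900 vs cont=18.3594 → 18.3594 [wait]  node(2,2) S=129.4269 payoff=0.0000 vs cont=3.3839 → 3.3839 [wait]  ⇒ S*(2)=53.7670
t_1: node(1,0) S=66.9720 payoff=30.7380 vs cont=30.3647 → 30.7380 [stop]  node(1,1) S=103.9076 payoff=0.0000 vs cont=10.5894 → 10.5894 [wait]  ⇒ S*(1)=66.9720
t_0: node(0,0) S=83.4200 payoff=14.2900 vs cont=20.1379 → 20.1379 [wait]  ⇒ S*(0)=-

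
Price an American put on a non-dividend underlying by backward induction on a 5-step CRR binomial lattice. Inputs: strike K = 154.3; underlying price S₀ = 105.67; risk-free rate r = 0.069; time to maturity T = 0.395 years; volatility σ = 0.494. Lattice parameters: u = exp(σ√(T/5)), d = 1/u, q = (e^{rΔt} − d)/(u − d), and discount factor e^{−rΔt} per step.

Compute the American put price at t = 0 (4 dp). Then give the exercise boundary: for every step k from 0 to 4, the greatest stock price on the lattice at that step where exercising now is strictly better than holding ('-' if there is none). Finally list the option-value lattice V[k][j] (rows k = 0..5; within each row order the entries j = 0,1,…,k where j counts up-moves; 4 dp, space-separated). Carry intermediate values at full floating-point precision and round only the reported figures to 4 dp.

Δt=0.07900, u=1.14895, d=0.87036, q=0.48496, disc=e^(-rΔt)=0.99456
k=5 terminal: V=max(K-S,0) → 101.5228 84.6296 62.3291 32.8905 0.0000 0.0000
k=4: j=0 S=60.6384 intr=93.6616 cont=92.8228 V=93.6616[EX]; j=1 S=80.0478 intr=74.2522 cont=73.4134 V=74.2522[EX]; j=2 S=105.6700 intr=48.6300 cont=47.7912 V=48.6300[EX]; j=3 S=139.4934 intr=14.8066 cont=16.8477 V=16.8477[hold]; j=4 S=184.1433 intr=0.0000 cont=0.0000 V=0.0000[hold]  S*(4)=105.6700
k=3: j=0 S=69.6704 intr=84.6296 cont=83.7908 V=84.6296[EX]; j=1 S=91.9709 intr=62.3291 cont=61.4903 V=62.3291[EX]; j=2 S=121.4095 intr=32.8905 cont=33.0362 V=33.0362[hold]; j=3 S=160.2710 intr=0.0000 cont=8.6300 V=8.6300[hold]  S*(3)=91.9709
k=2: j=0 S=80.0478 intr=74.2522 cont=73.4134 V=74.2522[EX]; j=1 S=105.6700 intr=48.6300 cont=47.8615 V=48.6300[EX]; j=2 S=139.4934 intr=14.8066 cont=21.0848 V=21.0848[hold]  S*(2)=105.6700
k=1: j=0 S=91.9709 intr=62.3291 cont=61.4903 V=62.3291[EX]; j=1 S=121.4095 intr=32.8905 cont=35.0799 V=35.0799[hold]  S*(1)=91.9709
k=0: j=0 S=105.6700 intr=48.6300 cont=48.8472 V=48.8472[hold]  S*(0)=-

price = 48.8472
boundary = - 91.9709 105.6700 91.9709 105.6700
tree:
48.8472
62.3291 35.0799
74.2522 48.6300 21.0848
84.6296 62.3291 33.0362 8.6300
93.6616 74.2522 48.6300 16.8477 0.0000
101.5228 84.6296 62.3291 32.8905 0.0000 0.0000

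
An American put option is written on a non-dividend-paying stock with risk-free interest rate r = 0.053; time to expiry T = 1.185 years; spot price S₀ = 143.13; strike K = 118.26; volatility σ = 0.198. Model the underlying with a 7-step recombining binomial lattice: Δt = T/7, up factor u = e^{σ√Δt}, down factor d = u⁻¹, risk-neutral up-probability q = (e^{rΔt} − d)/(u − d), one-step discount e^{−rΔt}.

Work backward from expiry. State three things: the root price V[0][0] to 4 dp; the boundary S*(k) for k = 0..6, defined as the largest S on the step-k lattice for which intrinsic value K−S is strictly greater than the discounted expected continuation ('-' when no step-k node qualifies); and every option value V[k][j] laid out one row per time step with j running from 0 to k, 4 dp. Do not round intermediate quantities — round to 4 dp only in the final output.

price = 1.8434
boundary = - - - - - 95.2423 103.3261
tree:
1.8434
3.2507 0.6507
5.5983 1.2642 0.1283
9.3590 2.4227 0.2783 0.0000
15.0576 4.5616 0.6037 0.0000 0.0000
23.0177 8.3900 1.3097 0.0000 0.0000 0.0000
30.4690 14.9339 2.8413 0.0000 0.0000 0.0000 0.0000
37.3374 23.0177 6.1640 0.0000 0.0000 0.0000 0.0000 0.0000

Δt=0.16929, u=1.08488, d=0.92176, q=0.53490, disc=e^(-rΔt)=0.99107
k=7 terminal: V=max(K-S,0) → 37.3374 23.0177 6.1640 0.0000 0.0000 0.0000 0.0000 0.0000
k=6: j=0 S=87.7910 intr=30.4690 cont=29.4127 V=30.4690[EX]; j=1 S=103.3261 intr=14.9339 cont=13.8776 V=14.9339[EX]; j=2 S=121.6103 intr=0.0000 cont=2.8413 V=2.8413[hold]; j=3 S=143.1300 intr=0.0000 cont=0.0000 V=0.0000[hold]; j=4 S=168.4577 intr=0.0000 cont=0.0000 V=0.0000[hold]; j=5 S=198.2674 intr=0.0000 cont=0.0000 V=0.0000[hold]; j=6 S=233.3520 intr=0.0000 cont=0.0000 V=0.0000[hold]  S*(6)=103.3261
k=5: j=0 S=95.2423 intr=23.0177 cont=21.9614 V=23.0177[EX]; j=1 S=112.0960 intr=6.1640 cont=8.3900 V=8.3900[hold]; j=2 S=131.9321 intr=0.0000 cont=1.3097 V=1.3097[hold]; j=3 S=155.2783 intr=0.0000 cont=0.0000 V=0.0000[hold]; j=4 S=182.7558 intr=0.0000 cont=0.0000 V=0.0000[hold]; j=5 S=215.0955 intr=0.0000 cont=0.0000 V=0.0000[hold]  S*(5)=95.2423
k=4: j=0 S=103.3261 intr=14.9339 cont=15.0576 V=15.0576[hold]; j=1 S=121.6103 intr=0.0000 cont=4.5616 V=4.5616[hold]; j=2 S=143.1300 intr=0.0000 cont=0.6037 V=0.6037[hold]; j=3 S=168.4577 intr=0.0000 cont=0.0000 V=0.0000[hold]; j=4 S=198.2674 intr=0.0000 cont=0.0000 V=0.0000[hold]  S*(4)=-
k=3: j=0 S=112.0960 intr=6.1640 cont=9.3590 V=9.3590[hold]; j=1 S=131.9321 intr=0.0000 cont=2.4227 V=2.4227[hold]; j=2 S=155.2783 intr=0.0000 cont=0.2783 V=0.2783[hold]; j=3 S=182.7558 intr=0.0000 cont=0.0000 V=0.0000[hold]  S*(3)=-
k=2: j=0 S=121.6103 intr=0.0000 cont=5.5983 V=5.5983[hold]; j=1 S=143.1300 intr=0.0000 cont=1.2642 V=1.2642[hold]; j=2 S=168.4577 intr=0.0000 cont=0.1283 V=0.1283[hold]  S*(2)=-
k=1: j=0 S=131.9321 intr=0.0000 cont=3.2507 V=3.2507[hold]; j=1 S=155.2783 intr=0.0000 cont=0.6507 V=0.6507[hold]  S*(1)=-
k=0: j=0 S=143.1300 intr=0.0000 cont=1.8434 V=1.8434[hold]  S*(0)=-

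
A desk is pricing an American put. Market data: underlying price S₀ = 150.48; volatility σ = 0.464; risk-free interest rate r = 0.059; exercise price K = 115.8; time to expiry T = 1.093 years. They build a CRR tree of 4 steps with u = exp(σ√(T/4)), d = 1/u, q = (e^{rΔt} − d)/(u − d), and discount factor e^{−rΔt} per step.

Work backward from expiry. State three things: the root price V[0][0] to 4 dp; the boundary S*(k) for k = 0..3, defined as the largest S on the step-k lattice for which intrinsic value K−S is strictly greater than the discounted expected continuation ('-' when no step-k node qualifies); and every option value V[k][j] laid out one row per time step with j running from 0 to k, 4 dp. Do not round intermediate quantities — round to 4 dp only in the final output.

price = 10.5297
boundary = - - - 72.6887
tree:
10.5297
17.3995 3.2326
27.9528 6.2317 0.0000
43.1113 12.0133 0.0000 0.0000
58.7666 23.1588 0.0000 0.0000 0.0000

params: Δt=0.27325 u=1.27449 d=0.78463 q=0.47284 e^(-rΔt)=0.98401
t_4 payoffs: 58.7666 23.1588 0.0000 0.0000 0.0000
t_3: node(3,0) S=72.6887 payoff=43.1113 vs cont=41.2594 → 43.1113 [stop]  node(3,1) S=118.0705 payoff=0.0000 vs cont=12.0133 → 12.0133 [wait]  node(3,2) S=191.7857 payoff=0.0000 vs cont=0.0000 → 0.0000 [wait]  node(3,3) S=311.5235 payoff=0.0000 vs cont=0.0000 → 0.0000 [wait]  ⇒ S*(3)=72.6887
t_2: node(2,0) S=92.6412 payoff=23.1588 vs cont=27.9528 → 27.9528 [wait]  node(2,1) S=150.4800 payoff=0.0000 vs cont=6.2317 → 6.2317 [wait]  node(2,2) S=244.4294 payoff=0.0000 vs cont=0.0000 → 0.0000 [wait]  ⇒ S*(2)=-
t_1: node(1,0) S=118.0705 payoff=0.0000 vs cont=17.3995 → 17.3995 [wait]  node(1,1) S=191.7857 payoff=0.0000 vs cont=3.2326 → 3.2326 [wait]  ⇒ S*(1)=-
t_0: node(0,0) S=150.4800 payoff=0.0000 vs cont=10.5297 → 10.5297 [wait]  ⇒ S*(0)=-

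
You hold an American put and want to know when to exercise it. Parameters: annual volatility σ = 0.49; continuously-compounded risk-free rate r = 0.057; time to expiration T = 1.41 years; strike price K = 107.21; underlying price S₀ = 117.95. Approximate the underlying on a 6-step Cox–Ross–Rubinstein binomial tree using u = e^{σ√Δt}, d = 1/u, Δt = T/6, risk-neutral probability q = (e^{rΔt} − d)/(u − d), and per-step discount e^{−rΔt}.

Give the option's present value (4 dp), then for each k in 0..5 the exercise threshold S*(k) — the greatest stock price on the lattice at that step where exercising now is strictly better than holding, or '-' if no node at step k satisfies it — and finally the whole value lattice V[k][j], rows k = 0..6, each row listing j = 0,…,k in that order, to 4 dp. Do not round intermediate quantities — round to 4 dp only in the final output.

price = 17.1827
boundary = - - - 57.8383 45.6095 57.8383
tree:
17.1827
25.3387 8.4431
36.1198 13.8615 2.5515
49.3717 22.1555 4.8701 0.0000
61.6005 34.0774 9.2954 0.0000 0.0000
71.2438 49.3717 17.7421 0.0000 0.0000 0.0000
78.8482 61.6005 33.8640 0.0000 0.0000 0.0000 0.0000

params: Δt=0.23500 u=1.26812 d=0.78857 q=0.46901 e^(-rΔt)=0.98669
t_6 payoffs: 78.8482 61.6005 33.8640 0.0000 0.0000 0.0000 0.0000
t_5: node(5,0) S=35.9662 payoff=71.2438 vs cont=69.8173 → 71.2438 [stop]  node(5,1) S=57.8383 payoff=49.3717 vs cont=47.9452 → 49.3717 [stop]  node(5,2) S=93.0116 payoff=14.1984 vs cont=17.7421 → 17.7421 [wait]  node(5,3) S=149.5749 payoff=0.0000 vs cont=0.0000 → 0.0000 [wait]  node(5,4) S=240.5360 payoff=0.0000 vs cont=0.0000 → 0.0000 [wait]  node(5,5) S=386.8134 payoff=0.0000 vs cont=0.0000 → 0.0000 [wait]  ⇒ S*(5)=57.8383
t_4: node(4,0) S=45.6095 payoff=61.6005 vs cont=60.1740 → 61.6005 [stop]  node(4,1) S=73.3460 payoff=33.8640 vs cont=34.0774 → 34.0774 [wait]  node(4,2) S=117.9500 payoff=0.0000 vs cont=9.2954 → 9.2954 [wait]  node(4,3) S=189.6790 payoff=0.0000 vs cont=0.0000 → 0.0000 [wait]  node(4,4) S=305.0288 payoff=0.0000 vs cont=0.0000 → 0.0000 [wait]  ⇒ S*(4)=45.6095
t_3: node(3,0) S=57.8383 payoff=49.3717 vs cont=48.0439 → 49.3717 [stop]  node(3,1) S=93.0116 payoff=14.1984 vs cont=22.1555 → 22.1555 [wait]  node(3,2) S=149.5749 payoff=0.0000 vs cont=4.8701 → 4.8701 [wait]  node(3,3) S=240.5360 payoff=0.0000 vs cont=0.0000 → 0.0000 [wait]  ⇒ S*(3)=57.8383
t_2: node(2,0) S=73.3460 payoff=33.8640 vs cont=36.1198 → 36.1198 [wait]  node(2,1) S=117.9500 payoff=0.0000 vs cont=13.8615 → 13.8615 [wait]  node(2,2) S=189.6790 payoff=0.0000 vs cont=2.5515 → 2.5515 [wait]  ⇒ S*(2)=-
t_1: node(1,0) S=93.0116 payoff=14.1984 vs cont=25.3387 → 25.3387 [wait]  node(1,1) S=149.5749 payoff=0.0000 vs cont=8.4431 → 8.4431 [wait]  ⇒ S*(1)=-
t_0: node(0,0) S=117.9500 payoff=0.0000 vs cont=17.1827 → 17.1827 [wait]  ⇒ S*(0)=-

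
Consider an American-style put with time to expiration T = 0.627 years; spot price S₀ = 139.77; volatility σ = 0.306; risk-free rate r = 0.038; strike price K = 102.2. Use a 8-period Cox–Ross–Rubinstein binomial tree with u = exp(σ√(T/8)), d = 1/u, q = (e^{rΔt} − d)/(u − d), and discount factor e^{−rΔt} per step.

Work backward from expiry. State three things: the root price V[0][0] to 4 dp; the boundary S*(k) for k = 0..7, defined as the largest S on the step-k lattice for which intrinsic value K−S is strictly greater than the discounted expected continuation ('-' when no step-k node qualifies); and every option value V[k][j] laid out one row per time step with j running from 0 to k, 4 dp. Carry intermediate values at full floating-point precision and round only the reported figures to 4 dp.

params: Δt=0.07838 u=1.08944 d=0.91790 q=0.49598 e^(-rΔt)=0.99703
t_8 payoffs: 31.7666 18.6036 2.9807 0.0000 0.0000 0.0000 0.0000 0.0000 0.0000
t_7: node(7,0) S=76.7332 payoff=25.4668 vs cont=25.1629 → 25.4668 [stop]  node(7,1) S=91.0735 payoff=11.1265 vs cont=10.8226 → 11.1265 [stop]  node(7,2) S=108.0938 payoff=0.0000 vs cont=1.4978 → 1.4978 [wait]  node(7,3) S=128.2949 payoff=0.0000 vs cont=0.0000 → 0.0000 [wait]  node(7,4) S=152.2714 payoff=0.0000 vs cont=0.0000 → 0.0000 [wait]  node(7,5) S=180.7287 payoff=0.0000 vs cont=0.0000 → 0.0000 [wait]  node(7,6) S=214.5043 payoff=0.0000 vs cont=0.0000 → 0.0000 [wait]  node(7,7) S=254.5921 payoff=0.0000 vs cont=0.0000 → 0.0000 [wait]  ⇒ S*(7)=91.0735
t_6: node(6,0) S=83.5964 payoff=18.6036 vs cont=18.2997 → 18.6036 [stop]  node(6,1) S=99.2193 payoff=2.9807 vs cont=6.3320 → 6.3320 [wait]  node(6,2) S=117.7620 payoff=0.0000 vs cont=0.7527 → 0.7527 [wait]  node(6,3) S=139.7700 payoff=0.0000 vs cont=0.0000 → 0.0000 [wait]  node(6,4) S=165.8910 payoff=0.0000 vs cont=0.0000 → 0.0000 [wait]  node(6,5) S=196.8936 payoff=0.0000 vs cont=0.0000 → 0.0000 [wait]  node(6,6) S=233.6902 payoff=0.0000 vs cont=0.0000 → 0.0000 [wait]  ⇒ S*(6)=83.5964
t_5: node(5,0) S=91.0735 payoff=11.1265 vs cont=12.4799 → 12.4799 [wait]  node(5,1) S=108.0938 payoff=0.0000 vs cont=3.5541 → 3.5541 [wait]  node(5,2) S=128.2949 payoff=0.0000 vs cont=0.3782 → 0.3782 [wait]  node(5,3) S=152.2714 payoff=0.0000 vs cont=0.0000 → 0.0000 [wait]  node(5,4) S=180.7287 payoff=0.0000 vs cont=0.0000 → 0.0000 [wait]  node(5,5) S=214.5043 payoff=0.0000 vs cont=0.0000 → 0.0000 [wait]  ⇒ S*(5)=-
t_4: node(4,0) S=99.2193 payoff=2.9807 vs cont=8.0289 → 8.0289 [wait]  node(4,1) S=117.7620 payoff=0.0000 vs cont=1.9731 → 1.9731 [wait]  node(4,2) S=139.7700 payoff=0.0000 vs cont=0.1901 → 0.1901 [wait]  node(4,3) S=165.8910 payoff=0.0000 vs cont=0.0000 → 0.0000 [wait]  node(4,4) S=196.8936 payoff=0.0000 vs cont=0.0000 → 0.0000 [wait]  ⇒ S*(4)=-
t_3: node(3,0) S=108.0938 payoff=0.0000 vs cont=5.0104 → 5.0104 [wait]  node(3,1) S=128.2949 payoff=0.0000 vs cont=1.0855 → 1.0855 [wait]  node(3,2) S=152.2714 payoff=0.0000 vs cont=0.0955 → 0.0955 [wait]  node(3,3) S=180.7287 payoff=0.0000 vs cont=0.0000 → 0.0000 [wait]  ⇒ S*(3)=-
t_2: node(2,0) S=117.7620 payoff=0.0000 vs cont=3.0546 → 3.0546 [wait]  node(2,1) S=139.7700 payoff=0.0000 vs cont=0.5927 → 0.5927 [wait]  node(2,2) S=165.8910 payoff=0.0000 vs cont=0.0480 → 0.0480 [wait]  ⇒ S*(2)=-
t_1: node(1,0) S=128.2949 payoff=0.0000 vs cont=1.8281 → 1.8281 [wait]  node(1,1) S=152.2714 payoff=0.0000 vs cont=0.3216 → 0.3216 [wait]  ⇒ S*(1)=-
t_0: node(0,0) S=139.7700 payoff=0.0000 vs cont=1.0777 → 1.0777 [wait]  ⇒ S*(0)=-

price = 1.0777
boundary = - - - - - - 83.5964 91.0735
tree:
1.0777
1.8281 0.3216
3.0546 0.5927 0.0480
5.0104 1.0855 0.0955 0.0000
8.0289 1.9731 0.1901 0.0000 0.0000
12.4799 3.5541 0.3782 0.0000 0.0000 0.0000
18.6036 6.3320 0.7527 0.0000 0.0000 0.0000 0.0000
25.4668 11.1265 1.4978 0.0000 0.0000 0.0000 0.0000 0.0000
31.7666 18.6036 2.9807 0.0000 0.0000 0.0000 0.0000 0.0000 0.0000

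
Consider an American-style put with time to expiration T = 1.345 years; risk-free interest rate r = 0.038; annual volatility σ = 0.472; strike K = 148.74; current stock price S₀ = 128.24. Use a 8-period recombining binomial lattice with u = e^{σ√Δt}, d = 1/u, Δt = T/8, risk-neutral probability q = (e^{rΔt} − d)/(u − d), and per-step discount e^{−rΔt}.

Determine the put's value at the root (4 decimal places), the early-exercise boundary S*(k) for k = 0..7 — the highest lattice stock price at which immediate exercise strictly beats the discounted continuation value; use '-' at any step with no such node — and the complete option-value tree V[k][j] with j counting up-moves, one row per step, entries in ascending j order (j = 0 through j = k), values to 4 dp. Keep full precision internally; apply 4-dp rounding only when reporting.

price = 38.0637
boundary = - - - 71.7581 59.1316 71.7581 87.0807 105.6751
tree:
38.0637
49.6464 25.4299
62.8334 35.3490 14.5124
76.9819 47.6244 21.8912 6.3308
89.6084 61.8503 32.1194 10.5742 1.5980
100.0131 76.9819 45.5114 17.3493 3.0243 0.0000
108.5870 89.6084 61.6593 27.7946 5.7235 0.0000 0.0000
115.6523 100.0131 76.9819 43.0649 10.8320 0.0000 0.0000 0.0000
121.4743 108.5870 89.6084 61.6593 20.5000 0.0000 0.0000 0.0000 0.0000

Δt=0.16812  u=1.21353  d=0.82404  q=0.46822  discount=0.99363
step 8 (expiry): payoffs max(K−S,0) = 121.4743 108.5870 89.6084 61.6593 20.5000 0.0000 0.0000 0.0000 0.0000
step 7: (k=7,j=0): S=33.0877, (K−S)⁺=115.6523, hold=114.7050 ⇒ V=115.6523 exercise | (k=7,j=1): S=48.7269, (K−S)⁺=100.0131, hold=99.0659 ⇒ V=100.0131 exercise | (k=7,j=2): S=71.7581, (K−S)⁺=76.9819, hold=76.0347 ⇒ V=76.9819 exercise | (k=7,j=3): S=105.6751, (K−S)⁺=43.0649, hold=42.1177 ⇒ V=43.0649 exercise | (k=7,j=4): S=155.6232, (K−S)⁺=0.0000, hold=10.8320 ⇒ V=10.8320 continue | (k=7,j=5): S=229.1798, (K−S)⁺=0.0000, hold=0.0000 ⇒ V=0.0000 continue | (k=7,j=6): S=337.5034, (K−S)⁺=0.0000, hold=0.0000 ⇒ V=0.0000 continue | (k=7,j=7): S=497.0269, (K−S)⁺=0.0000, hold=0.0000 ⇒ V=0.0000 continue  boundary S*=105.6751
step 6: (k=6,j=0): S=40.1530, (K−S)⁺=108.5870, hold=107.6398 ⇒ V=108.5870 exercise | (k=6,j=1): S=59.1316, (K−S)⁺=89.6084, hold=88.6611 ⇒ V=89.6084 exercise | (k=6,j=2): S=87.0807, (K−S)⁺=61.6593, hold=60.7121 ⇒ V=61.6593 exercise | (k=6,j=3): S=128.2400, (K−S)⁺=20.5000, hold=27.7946 ⇒ V=27.7946 continue | (k=6,j=4): S=188.8536, (K−S)⁺=0.0000, hold=5.7235 ⇒ V=5.7235 continue | (k=6,j=5): S=278.1168, (K−S)⁺=0.0000, hold=0.0000 ⇒ V=0.0000 continue | (k=6,j=6): S=409.5708, (K−S)⁺=0.0000, hold=0.0000 ⇒ V=0.0000 continue  boundary S*=87.0807
step 5: (k=5,j=0): S=48.7269, (K−S)⁺=100.0131, hold=99.0659 ⇒ V=100.0131 exercise | (k=5,j=1): S=71.7581, (K−S)⁺=76.9819, hold=76.0347 ⇒ V=76.9819 exercise | (k=5,j=2): S=105.6751, (K−S)⁺=43.0649, hold=45.5114 ⇒ V=45.5114 continue | (k=5,j=3): S=155.6232, (K−S)⁺=0.0000, hold=17.3493 ⇒ V=17.3493 continue | (k=5,j=4): S=229.1798, (K−S)⁺=0.0000, hold=3.0243 ⇒ V=3.0243 continue | (k=5,j=5): S=337.5034, (K−S)⁺=0.0000, hold=0.0000 ⇒ V=0.0000 continue  boundary S*=71.7581
step 4: (k=4,j=0): S=59.1316, (K−S)⁺=89.6084, hold=88.6611 ⇒ V=89.6084 exercise | (k=4,j=1): S=87.0807, (K−S)⁺=61.6593, hold=61.8503 ⇒ V=61.8503 continue | (k=4,j=2): S=128.2400, (K−S)⁺=20.5000, hold=32.1194 ⇒ V=32.1194 continue | (k=4,j=3): S=188.8536, (K−S)⁺=0.0000, hold=10.5742 ⇒ V=10.5742 continue | (k=4,j=4): S=278.1168, (K−S)⁺=0.0000, hold=1.5980 ⇒ V=1.5980 continue  boundary S*=59.1316
step 3: (k=3,j=0): S=71.7581, (K−S)⁺=76.9819, hold=76.1235 ⇒ V=76.9819 exercise | (k=3,j=1): S=105.6751, (K−S)⁺=43.0649, hold=47.6244 ⇒ V=47.6244 continue | (k=3,j=2): S=155.6232, (K−S)⁺=0.0000, hold=21.8912 ⇒ V=21.8912 continue | (k=3,j=3): S=229.1798, (K−S)⁺=0.0000, hold=6.3308 ⇒ V=6.3308 continue  boundary S*=71.7581
step 2: (k=2,j=0): S=87.0807, (K−S)⁺=61.6593, hold=62.8334 ⇒ V=62.8334 continue | (k=2,j=1): S=128.2400, (K−S)⁺=20.5000, hold=35.3490 ⇒ V=35.3490 continue | (k=2,j=2): S=188.8536, (K−S)⁺=0.0000, hold=14.5124 ⇒ V=14.5124 continue  boundary S*=-
step 1: (k=1,j=0): S=105.6751, (K−S)⁺=43.0649, hold=49.6464 ⇒ V=49.6464 continue | (k=1,j=1): S=155.6232, (K−S)⁺=0.0000, hold=25.4299 ⇒ V=25.4299 continue  boundary S*=-
step 0: (k=0,j=0): S=128.2400, (K−S)⁺=20.5000, hold=38.0637 ⇒ V=38.0637 continue  boundary S*=-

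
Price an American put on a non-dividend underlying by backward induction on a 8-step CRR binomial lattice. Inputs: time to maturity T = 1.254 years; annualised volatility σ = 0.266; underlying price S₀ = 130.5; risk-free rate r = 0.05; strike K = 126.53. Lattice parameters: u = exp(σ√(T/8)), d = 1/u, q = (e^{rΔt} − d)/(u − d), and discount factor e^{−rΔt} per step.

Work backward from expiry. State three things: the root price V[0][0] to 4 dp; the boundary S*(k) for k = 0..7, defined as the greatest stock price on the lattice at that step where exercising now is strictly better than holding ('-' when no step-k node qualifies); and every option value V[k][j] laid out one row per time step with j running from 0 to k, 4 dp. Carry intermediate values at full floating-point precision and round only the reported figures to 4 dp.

params: Δt=0.15675 u=1.11106 d=0.90004 q=0.51098 e^(-rΔt)=0.99219
t_8 payoffs: 70.3330 57.1575 40.8930 20.8151 0.0000 0.0000 0.0000 0.0000 0.0000
t_7: node(7,0) S=62.4381 payoff=64.0919 vs cont=63.1041 → 64.0919 [stop]  node(7,1) S=77.0769 payoff=49.4531 vs cont=48.4653 → 49.4531 [stop]  node(7,2) S=95.1478 payoff=31.3822 vs cont=30.3944 → 31.3822 [stop]  node(7,3) S=117.4555 payoff=9.0745 vs cont=10.0995 → 10.0995 [wait]  node(7,4) S=144.9932 payoff=0.0000 vs cont=0.0000 → 0.0000 [wait]  node(7,5) S=178.9873 payoff=0.0000 vs cont=0.0000 → 0.0000 [wait]  node(7,6) S=220.9513 payoff=0.0000 vs cont=0.0000 → 0.0000 [wait]  node(7,7) S=272.7539 payoff=0.0000 vs cont=0.0000 → 0.0000 [wait]  ⇒ S*(7)=95.1478
t_6: node(6,0) S=69.3725 payoff=57.1575 vs cont=56.1697 → 57.1575 [stop]  node(6,1) S=85.6370 payoff=40.8930 vs cont=39.9052 → 40.8930 [stop]  node(6,2) S=105.7149 payoff=20.8151 vs cont=20.3470 → 20.8151 [stop]  node(6,3) S=130.5000 payoff=0.0000 vs cont=4.9003 → 4.9003 [wait]  node(6,4) S=161.0961 payoff=0.0000 vs cont=0.0000 → 0.0000 [wait]  node(6,5) S=198.8655 payoff=0.0000 vs cont=0.0000 → 0.0000 [wait]  node(6,6) S=245.4900 payoff=0.0000 vs cont=0.0000 → 0.0000 [wait]  ⇒ S*(6)=105.7149
t_5: node(5,0) S=77.0769 payoff=49.4531 vs cont=48.4653 → 49.4531 [stop]  node(5,1) S=95.1478 payoff=31.3822 vs cont=30.3944 → 31.3822 [stop]  node(5,2) S=117.4555 payoff=9.0745 vs cont=12.5839 → 12.5839 [wait]  node(5,3) S=144.9932 payoff=0.0000 vs cont=2.3776 → 2.3776 [wait]  node(5,4) S=178.9873 payoff=0.0000 vs cont=0.0000 → 0.0000 [wait]  node(5,5) S=220.9513 payoff=0.0000 vs cont=0.0000 → 0.0000 [wait]  ⇒ S*(5)=95.1478
t_4: node(4,0) S=85.6370 payoff=40.8930 vs cont=39.9052 → 40.8930 [stop]  node(4,1) S=105.7149 payoff=20.8151 vs cont=21.6066 → 21.6066 [wait]  node(4,2) S=130.5000 payoff=0.0000 vs cont=7.3111 → 7.3111 [wait]  node(4,3) S=161.0961 payoff=0.0000 vs cont=1.1536 → 1.1536 [wait]  node(4,4) S=198.8655 payoff=0.0000 vs cont=0.0000 → 0.0000 [wait]  ⇒ S*(4)=85.6370
t_3: node(3,0) S=95.1478 payoff=31.3822 vs cont=30.7956 → 31.3822 [stop]  node(3,1) S=117.4555 payoff=9.0745 vs cont=14.1902 → 14.1902 [wait]  node(3,2) S=144.9932 payoff=0.0000 vs cont=4.1322 → 4.1322 [wait]  node(3,3) S=178.9873 payoff=0.0000 vs cont=0.5597 → 0.5597 [wait]  ⇒ S*(3)=95.1478
t_2: node(2,0) S=105.7149 payoff=20.8151 vs cont=22.4209 → 22.4209 [wait]  node(2,1) S=130.5000 payoff=0.0000 vs cont=8.9801 → 8.9801 [wait]  node(2,2) S=161.0961 payoff=0.0000 vs cont=2.2887 → 2.2887 [wait]  ⇒ S*(2)=-
t_1: node(1,0) S=117.4555 payoff=9.0745 vs cont=15.4315 → 15.4315 [wait]  node(1,1) S=144.9932 payoff=0.0000 vs cont=5.5175 → 5.5175 [wait]  ⇒ S*(1)=-
t_0: node(0,0) S=130.5000 payoff=0.0000 vs cont=10.2847 → 10.2847 [wait]  ⇒ S*(0)=-

price = 10.2847
boundary = - - - 95.1478 85.6370 95.1478 105.7149 95.1478
tree:
10.2847
15.4315 5.5175
22.4209 8.9801 2.2887
31.3822 14.1902 4.1322 0.5597
40.8930 21.6066 7.3111 1.1536 0.0000
49.4531 31.3822 12.5839 2.3776 0.0000 0.0000
57.1575 40.8930 20.8151 4.9003 0.0000 0.0000 0.0000
64.0919 49.4531 31.3822 10.0995 0.0000 0.0000 0.0000 0.0000
70.3330 57.1575 40.8930 20.8151 0.0000 0.0000 0.0000 0.0000 0.0000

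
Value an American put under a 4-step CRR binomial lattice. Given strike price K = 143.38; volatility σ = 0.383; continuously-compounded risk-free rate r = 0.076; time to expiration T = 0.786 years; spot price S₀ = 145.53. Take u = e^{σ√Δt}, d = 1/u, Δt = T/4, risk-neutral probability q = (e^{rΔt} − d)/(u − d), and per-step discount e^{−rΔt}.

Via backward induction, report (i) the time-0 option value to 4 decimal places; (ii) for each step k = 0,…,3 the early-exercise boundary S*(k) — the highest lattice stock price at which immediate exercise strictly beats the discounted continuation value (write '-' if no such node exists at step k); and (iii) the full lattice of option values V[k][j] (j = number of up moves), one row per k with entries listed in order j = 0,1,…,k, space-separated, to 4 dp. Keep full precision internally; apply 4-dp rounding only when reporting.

Δt=0.19650, u=1.18504, d=0.84385, q=0.50176, disc=e^(-rΔt)=0.98518
k=4 terminal: V=max(K-S,0) → 69.5864 39.7500 0.0000 0.0000 0.0000
k=3: j=0 S=87.4485 intr=55.9315 cont=53.8062 V=55.9315[EX]; j=1 S=122.8059 intr=20.5741 cont=19.5116 V=20.5741[EX]; j=2 S=172.4590 intr=0.0000 cont=0.0000 V=0.0000[hold]; j=3 S=242.1881 intr=0.0000 cont=0.0000 V=0.0000[hold]  S*(3)=122.8059
k=2: j=0 S=103.6300 intr=39.7500 cont=37.6246 V=39.7500[EX]; j=1 S=145.5300 intr=0.0000 cont=10.0990 V=10.0990[hold]; j=2 S=204.3710 intr=0.0000 cont=0.0000 V=0.0000[hold]  S*(2)=103.6300
k=1: j=0 S=122.8059 intr=20.5741 cont=24.5037 V=24.5037[hold]; j=1 S=172.4590 intr=0.0000 cont=4.9572 V=4.9572[hold]  S*(1)=-
k=0: j=0 S=145.5300 intr=0.0000 cont=14.4783 V=14.4783[hold]  S*(0)=-

price = 14.4783
boundary = - - 103.6300 122.8059
tree:
14.4783
24.5037 4.9572
39.7500 10.0990 0.0000
55.9315 20.5741 0.0000 0.0000
69.5864 39.7500 0.0000 0.0000 0.0000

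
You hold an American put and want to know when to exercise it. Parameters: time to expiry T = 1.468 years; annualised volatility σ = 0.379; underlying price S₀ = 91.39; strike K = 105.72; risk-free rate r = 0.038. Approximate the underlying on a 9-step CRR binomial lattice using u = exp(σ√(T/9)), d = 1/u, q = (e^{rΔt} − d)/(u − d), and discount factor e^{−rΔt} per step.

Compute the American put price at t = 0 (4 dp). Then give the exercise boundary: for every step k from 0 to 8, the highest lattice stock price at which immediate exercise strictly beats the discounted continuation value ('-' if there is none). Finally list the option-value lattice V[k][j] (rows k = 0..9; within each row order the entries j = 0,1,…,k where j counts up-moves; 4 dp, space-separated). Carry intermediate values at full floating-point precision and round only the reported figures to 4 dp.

params: Δt=0.16311 u=1.16540 d=0.85807 q=0.48204 e^(-rΔt)=0.99382
t_9 payoffs: 82.6730 74.4184 63.2073 47.9808 27.3008 0.0000 0.0000 0.0000 0.0000 0.0000
t_8: node(8,0) S=26.8590 payoff=78.8610 vs cont=78.2077 → 78.8610 [stop]  node(8,1) S=36.4789 payoff=69.2411 vs cont=68.5878 → 69.2411 [stop]  node(8,2) S=49.5444 payoff=56.1756 vs cont=55.5224 → 56.1756 [stop]  node(8,3) S=67.2894 payoff=38.4306 vs cont=37.7774 → 38.4306 [stop]  node(8,4) S=91.3900 payoff=14.3300 vs cont=14.0534 → 14.3300 [stop]  node(8,5) S=124.1226 payoff=0.0000 vs cont=0.0000 → 0.0000 [wait]  node(8,6) S=168.5788 payoff=0.0000 vs cont=0.0000 → 0.0000 [wait]  node(8,7) S=228.9576 payoff=0.0000 vs cont=0.0000 → 0.0000 [wait]  node(8,8) S=310.9619 payoff=0.0000 vs cont=0.0000 → 0.0000 [wait]  ⇒ S*(8)=91.3900
t_7: node(7,0) S=31.3016 payoff=74.4184 vs cont=73.7652 → 74.4184 [stop]  node(7,1) S=42.5127 payoff=63.2073 vs cont=62.5541 → 63.2073 [stop]  node(7,2) S=57.7392 payoff=47.9808 vs cont=47.3276 → 47.9808 [stop]  node(7,3) S=78.4192 payoff=27.3008 vs cont=26.6475 → 27.3008 [stop]  node(7,4) S=106.5062 payoff=0.0000 vs cont=7.3765 → 7.3765 [wait]  node(7,5) S=144.6528 payoff=0.0000 vs cont=0.0000 → 0.0000 [wait]  node(7,6) S=196.4622 payoff=0.0000 vs cont=0.0000 → 0.0000 [wait]  node(7,7) S=266.8278 payoff=0.0000 vs cont=0.0000 → 0.0000 [wait]  ⇒ S*(7)=78.4192
t_6: node(6,0) S=36.4789 payoff=69.2411 vs cont=68.5878 → 69.2411 [stop]  node(6,1) S=49.5444 payoff=56.1756 vs cont=55.5224 → 56.1756 [stop]  node(6,2) S=67.2894 payoff=38.4306 vs cont=37.7774 → 38.4306 [stop]  node(6,3) S=91.3900 payoff=14.3300 vs cont=17.5872 → 17.5872 [wait]  node(6,4) S=124.1226 payoff=0.0000 vs cont=3.7971 → 3.7971 [wait]  node(6,5) S=168.5788 payoff=0.0000 vs cont=0.0000 → 0.0000 [wait]  node(6,6) S=228.9576 payoff=0.0000 vs cont=0.0000 → 0.0000 [wait]  ⇒ S*(6)=67.2894
t_5: node(5,0) S=42.5127 payoff=63.2073 vs cont=62.5541 → 63.2073 [stop]  node(5,1) S=57.7392 payoff=47.9808 vs cont=47.3276 → 47.9808 [stop]  node(5,2) S=78.4192 payoff=27.3008 vs cont=28.2079 → 28.2079 [wait]  node(5,3) S=106.5062 payoff=0.0000 vs cont=10.8723 → 10.8723 [wait]  node(5,4) S=144.6528 payoff=0.0000 vs cont=1.9546 → 1.9546 [wait]  node(5,5) S=196.4622 payoff=0.0000 vs cont=0.0000 → 0.0000 [wait]  ⇒ S*(5)=57.7392
t_4: node(4,0) S=49.5444 payoff=56.1756 vs cont=55.5224 → 56.1756 [stop]  node(4,1) S=67.2894 payoff=38.4306 vs cont=38.2119 → 38.4306 [stop]  node(4,2) S=91.3900 payoff=14.3300 vs cont=19.7288 → 19.7288 [wait]  node(4,3) S=124.1226 payoff=0.0000 vs cont=6.5330 → 6.5330 [wait]  node(4,4) S=168.5788 payoff=0.0000 vs cont=1.0062 → 1.0062 [wait]  ⇒ S*(4)=67.2894
t_3: node(3,0) S=57.7392 payoff=47.9808 vs cont=47.3276 → 47.9808 [stop]  node(3,1) S=78.4192 payoff=27.3008 vs cont=29.2339 → 29.2339 [wait]  node(3,2) S=106.5062 payoff=0.0000 vs cont=13.2853 → 13.2853 [wait]  node(3,3) S=144.6528 payoff=0.0000 vs cont=3.8449 → 3.8449 [wait]  ⇒ S*(3)=57.7392
t_2: node(2,0) S=67.2894 payoff=38.4306 vs cont=38.7034 → 38.7034 [wait]  node(2,1) S=91.3900 payoff=14.3300 vs cont=21.4129 → 21.4129 [wait]  node(2,2) S=124.1226 payoff=0.0000 vs cont=8.6807 → 8.6807 [wait]  ⇒ S*(2)=-
t_1: node(1,0) S=78.4192 payoff=27.3008 vs cont=30.1811 → 30.1811 [wait]  node(1,1) S=106.5062 payoff=0.0000 vs cont=15.1811 → 15.1811 [wait]  ⇒ S*(1)=-
t_0: node(0,0) S=91.3900 payoff=14.3300 vs cont=22.8087 → 22.8087 [wait]  ⇒ S*(0)=-

price = 22.8087
boundary = - - - 57.7392 67.2894 57.7392 67.2894 78.4192 91.3900
tree:
22.8087
30.1811 15.1811
38.7034 21.4129 8.6807
47.9808 29.2339 13.2853 3.8449
56.1756 38.4306 19.7288 6.5330 1.0062
63.2073 47.9808 28.2079 10.8723 1.9546 0.0000
69.2411 56.1756 38.4306 17.5872 3.7971 0.0000 0.0000
74.4184 63.2073 47.9808 27.3008 7.3765 0.0000 0.0000 0.0000
78.8610 69.2411 56.1756 38.4306 14.3300 0.0000 0.0000 0.0000 0.0000
82.6730 74.4184 63.2073 47.9808 27.3008 0.0000 0.0000 0.0000 0.0000 0.0000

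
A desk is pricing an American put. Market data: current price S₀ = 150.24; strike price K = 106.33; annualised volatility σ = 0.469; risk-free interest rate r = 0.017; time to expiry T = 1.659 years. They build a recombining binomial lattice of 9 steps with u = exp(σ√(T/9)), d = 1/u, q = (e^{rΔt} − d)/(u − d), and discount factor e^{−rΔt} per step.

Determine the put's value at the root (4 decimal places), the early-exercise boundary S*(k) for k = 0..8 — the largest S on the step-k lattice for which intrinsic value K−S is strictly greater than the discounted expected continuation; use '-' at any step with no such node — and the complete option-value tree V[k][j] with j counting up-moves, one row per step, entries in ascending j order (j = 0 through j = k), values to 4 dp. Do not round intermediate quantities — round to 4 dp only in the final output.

Δt=0.18433, u=1.22307, d=0.81762, q=0.45757, disc=e^(-rΔt)=0.99687
k=9 terminal: V=max(K-S,0) → 81.7978 69.6325 51.4346 24.2124 0.0000 0.0000 0.0000 0.0000 0.0000 0.0000
k=8: j=0 S=30.0045 intr=76.3255 cont=75.9928 V=76.3255[EX]; j=1 S=44.8835 intr=61.4465 cont=61.1138 V=61.4465[EX]; j=2 S=67.1407 intr=39.1893 cont=38.8566 V=39.1893[EX]; j=3 S=100.4352 intr=5.8948 cont=13.0925 V=13.0925[hold]; j=4 S=150.2400 intr=0.0000 cont=0.0000 V=0.0000[hold]; j=5 S=224.7425 intr=0.0000 cont=0.0000 V=0.0000[hold]; j=6 S=336.1902 intr=0.0000 cont=0.0000 V=0.0000[hold]; j=7 S=502.9036 intr=0.0000 cont=0.0000 V=0.0000[hold]; j=8 S=752.2885 intr=0.0000 cont=0.0000 V=0.0000[hold]  S*(8)=67.1407
k=7: j=0 S=36.6975 intr=69.6325 cont=69.2998 V=69.6325[EX]; j=1 S=54.8954 intr=51.4346 cont=51.1019 V=51.4346[EX]; j=2 S=82.1176 intr=24.2124 cont=27.1629 V=27.1629[hold]; j=3 S=122.8388 intr=0.0000 cont=7.0795 V=7.0795[hold]; j=4 S=183.7534 intr=0.0000 cont=0.0000 V=0.0000[hold]; j=5 S=274.8749 intr=0.0000 cont=0.0000 V=0.0000[hold]; j=6 S=411.1827 intr=0.0000 cont=0.0000 V=0.0000[hold]; j=7 S=615.0842 intr=0.0000 cont=0.0000 V=0.0000[hold]  S*(7)=54.8954
k=6: j=0 S=44.8835 intr=61.4465 cont=61.1138 V=61.4465[EX]; j=1 S=67.1407 intr=39.1893 cont=40.2024 V=40.2024[hold]; j=2 S=100.4352 intr=5.8948 cont=17.9171 V=17.9171[hold]; j=3 S=150.2400 intr=0.0000 cont=3.8281 V=3.8281[hold]; j=4 S=224.7425 intr=0.0000 cont=0.0000 V=0.0000[hold]; j=5 S=336.1902 intr=0.0000 cont=0.0000 V=0.0000[hold]; j=6 S=502.9036 intr=0.0000 cont=0.0000 V=0.0000[hold]  S*(6)=44.8835
k=5: j=0 S=54.8954 intr=51.4346 cont=51.5640 V=51.5640[hold]; j=1 S=82.1176 intr=24.2124 cont=29.9114 V=29.9114[hold]; j=2 S=122.8388 intr=0.0000 cont=11.4345 V=11.4345[hold]; j=3 S=183.7534 intr=0.0000 cont=2.0700 V=2.0700[hold]; j=4 S=274.8749 intr=0.0000 cont=0.0000 V=0.0000[hold]; j=5 S=411.1827 intr=0.0000 cont=0.0000 V=0.0000[hold]  S*(5)=-
k=4: j=0 S=67.1407 intr=39.1893 cont=41.5261 V=41.5261[hold]; j=1 S=100.4352 intr=5.8948 cont=21.3898 V=21.3898[hold]; j=2 S=150.2400 intr=0.0000 cont=7.1272 V=7.1272[hold]; j=3 S=224.7425 intr=0.0000 cont=1.1193 V=1.1193[hold]; j=4 S=336.1902 intr=0.0000 cont=0.0000 V=0.0000[hold]  S*(4)=-
k=3: j=0 S=82.1176 intr=24.2124 cont=32.2112 V=32.2112[hold]; j=1 S=122.8388 intr=0.0000 cont=14.8172 V=14.8172[hold]; j=2 S=183.7534 intr=0.0000 cont=4.3645 V=4.3645[hold]; j=3 S=274.8749 intr=0.0000 cont=0.6052 V=0.6052[hold]  S*(3)=-
k=2: j=0 S=100.4352 intr=5.8948 cont=24.1763 V=24.1763[hold]; j=1 S=150.2400 intr=0.0000 cont=10.0029 V=10.0029[hold]; j=2 S=224.7425 intr=0.0000 cont=2.6361 V=2.6361[hold]  S*(2)=-
k=1: j=0 S=122.8388 intr=0.0000 cont=17.6357 V=17.6357[hold]; j=1 S=183.7534 intr=0.0000 cont=6.6113 V=6.6113[hold]  S*(1)=-
k=0: j=0 S=150.2400 intr=0.0000 cont=12.5519 V=12.5519[hold]  S*(0)=-

price = 12.5519
boundary = - - - - - - 44.8835 54.8954 67.1407
tree:
12.5519
17.6357 6.6113
24.1763 10.0029 2.6361
32.2112 14.8172 4.3645 0.6052
41.5261 21.3898 7.1272 1.1193 0.0000
51.5640 29.9114 11.4345 2.0700 0.0000 0.0000
61.4465 40.2024 17.9171 3.8281 0.0000 0.0000 0.0000
69.6325 51.4346 27.1629 7.0795 0.0000 0.0000 0.0000 0.0000
76.3255 61.4465 39.1893 13.0925 0.0000 0.0000 0.0000 0.0000 0.0000
81.7978 69.6325 51.4346 24.2124 0.0000 0.0000 0.0000 0.0000 0.0000 0.0000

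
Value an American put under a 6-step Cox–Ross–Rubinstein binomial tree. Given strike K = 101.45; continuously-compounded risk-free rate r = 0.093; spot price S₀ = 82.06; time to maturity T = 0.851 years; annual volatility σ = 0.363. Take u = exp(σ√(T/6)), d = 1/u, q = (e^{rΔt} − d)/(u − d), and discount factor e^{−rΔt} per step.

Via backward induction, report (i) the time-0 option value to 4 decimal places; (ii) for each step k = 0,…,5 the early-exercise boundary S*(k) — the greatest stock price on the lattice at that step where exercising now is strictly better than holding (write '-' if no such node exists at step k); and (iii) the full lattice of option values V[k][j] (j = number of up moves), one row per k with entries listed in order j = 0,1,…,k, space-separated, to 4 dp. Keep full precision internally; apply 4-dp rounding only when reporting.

price = 20.9379
boundary = - 71.5747 62.4292 71.5747 82.0600 71.5747
tree:
20.9379
29.8753 13.0376
39.0208 20.1858 6.6232
46.9977 29.8753 11.5558 2.1356
53.9554 39.0208 19.3900 4.4553 0.0000
60.0240 46.9977 29.8753 9.2945 0.0000 0.0000
65.3173 53.9554 39.0208 19.3900 0.0000 0.0000 0.0000

Δt=0.14183  u=1.14649  d=0.87222  q=0.51429  discount=0.98690
step 6 (expiry): payoffs max(K−S,0) = 65.3173 53.9554 39.0208 19.3900 0.0000 0.0000 0.0000
step 5: (k=5,j=0): S=41.4260, (K−S)⁺=60.0240, hold=58.6946 ⇒ V=60.0240 exercise | (k=5,j=1): S=54.4523, (K−S)⁺=46.9977, hold=45.6683 ⇒ V=46.9977 exercise | (k=5,j=2): S=71.5747, (K−S)⁺=29.8753, hold=28.5459 ⇒ V=29.8753 exercise | (k=5,j=3): S=94.0813, (K−S)⁺=7.3687, hold=9.2945 ⇒ V=9.2945 continue | (k=5,j=4): S=123.6650, (K−S)⁺=0.0000, hold=0.0000 ⇒ V=0.0000 continue | (k=5,j=5): S=162.5513, (K−S)⁺=0.0000, hold=0.0000 ⇒ V=0.0000 continue  boundary S*=71.5747
step 4: (k=4,j=0): S=47.4946, (K−S)⁺=53.9554, hold=52.6260 ⇒ V=53.9554 exercise | (k=4,j=1): S=62.4292, (K−S)⁺=39.0208, hold=37.6914 ⇒ V=39.0208 exercise | (k=4,j=2): S=82.0600, (K−S)⁺=19.3900, hold=19.0381 ⇒ V=19.3900 exercise | (k=4,j=3): S=107.8636, (K−S)⁺=0.0000, hold=4.4553 ⇒ V=4.4553 continue | (k=4,j=4): S=141.7812, (K−S)⁺=0.0000, hold=0.0000 ⇒ V=0.0000 continue  boundary S*=82.0600
step 3: (k=3,j=0): S=54.4523, (K−S)⁺=46.9977, hold=45.6683 ⇒ V=46.9977 exercise | (k=3,j=1): S=71.5747, (K−S)⁺=29.8753, hold=28.5459 ⇒ V=29.8753 exercise | (k=3,j=2): S=94.0813, (K−S)⁺=7.3687, hold=11.5558 ⇒ V=11.5558 continue | (k=3,j=3): S=123.6650, (K−S)⁺=0.0000, hold=2.1356 ⇒ V=2.1356 continue  boundary S*=71.5747
step 2: (k=2,j=0): S=62.4292, (K−S)⁺=39.0208, hold=37.6914 ⇒ V=39.0208 exercise | (k=2,j=1): S=82.0600, (K−S)⁺=19.3900, hold=20.1858 ⇒ V=20.1858 continue | (k=2,j=2): S=107.8636, (K−S)⁺=0.0000, hold=6.6232 ⇒ V=6.6232 continue  boundary S*=62.4292
step 1: (k=1,j=0): S=71.5747, (K−S)⁺=29.8753, hold=28.9498 ⇒ V=29.8753 exercise | (k=1,j=1): S=94.0813, (K−S)⁺=7.3687, hold=13.0376 ⇒ V=13.0376 continue  boundary S*=71.5747
step 0: (k=0,j=0): S=82.0600, (K−S)⁺=19.3900, hold=20.9379 ⇒ V=20.9379 continue  boundary S*=-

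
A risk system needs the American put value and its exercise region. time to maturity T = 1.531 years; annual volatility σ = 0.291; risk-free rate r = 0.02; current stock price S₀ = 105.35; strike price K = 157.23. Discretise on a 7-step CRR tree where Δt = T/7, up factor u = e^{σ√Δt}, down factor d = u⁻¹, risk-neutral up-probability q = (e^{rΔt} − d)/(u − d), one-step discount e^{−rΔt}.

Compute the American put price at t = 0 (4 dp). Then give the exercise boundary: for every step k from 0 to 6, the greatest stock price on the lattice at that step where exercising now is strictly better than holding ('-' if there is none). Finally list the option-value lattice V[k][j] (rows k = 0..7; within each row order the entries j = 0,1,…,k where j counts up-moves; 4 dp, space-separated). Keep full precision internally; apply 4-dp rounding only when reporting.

Δt=0.21871  u=1.14579  d=0.87276  q=0.48209  discount=0.99564
step 7 (expiry): payoffs max(K−S,0) = 116.5943 103.8824 87.1937 65.2845 36.5213 0.0000 0.0000 0.0000
step 6: (k=6,j=0): S=46.5598, (K−S)⁺=110.6702, hold=109.9839 ⇒ V=110.6702 exercise | (k=6,j=1): S=61.1250, (K−S)⁺=96.1050, hold=95.4187 ⇒ V=96.1050 exercise | (k=6,j=2): S=80.2466, (K−S)⁺=76.9834, hold=76.2971 ⇒ V=76.9834 exercise | (k=6,j=3): S=105.3500, (K−S)⁺=51.8800, hold=51.1937 ⇒ V=51.8800 exercise | (k=6,j=4): S=138.3064, (K−S)⁺=18.9236, hold=18.8324 ⇒ V=18.9236 exercise | (k=6,j=5): S=181.5725, (K−S)⁺=0.0000, hold=0.0000 ⇒ V=0.0000 continue | (k=6,j=6): S=238.3734, (K−S)⁺=0.0000, hold=0.0000 ⇒ V=0.0000 continue  boundary S*=138.3064
step 5: (k=5,j=0): S=53.3476, (K−S)⁺=103.8824, hold=103.1961 ⇒ V=103.8824 exercise | (k=5,j=1): S=70.0363, (K−S)⁺=87.1937, hold=86.5075 ⇒ V=87.1937 exercise | (k=5,j=2): S=91.9455, (K−S)⁺=65.2845, hold=64.5982 ⇒ V=65.2845 exercise | (k=5,j=3): S=120.7087, (K−S)⁺=36.5213, hold=35.8351 ⇒ V=36.5213 exercise | (k=5,j=4): S=158.4697, (K−S)⁺=0.0000, hold=9.7580 ⇒ V=9.7580 continue | (k=5,j=5): S=208.0434, (K−S)⁺=0.0000, hold=0.0000 ⇒ V=0.0000 continue  boundary S*=120.7087
step 4: (k=4,j=0): S=61.1250, (K−S)⁺=96.1050, hold=95.4187 ⇒ V=96.1050 exercise | (k=4,j=1): S=80.2466, (K−S)⁺=76.9834, hold=76.2971 ⇒ V=76.9834 exercise | (k=4,j=2): S=105.3500, (K−S)⁺=51.8800, hold=51.1937 ⇒ V=51.8800 exercise | (k=4,j=3): S=138.3064, (K−S)⁺=18.9236, hold=23.5160 ⇒ V=23.5160 continue | (k=4,j=4): S=181.5725, (K−S)⁺=0.0000, hold=5.0318 ⇒ V=5.0318 continue  boundary S*=105.3500
step 3: (k=3,j=0): S=70.0363, (K−S)⁺=87.1937, hold=86.5075 ⇒ V=87.1937 exercise | (k=3,j=1): S=91.9455, (K−S)⁺=65.2845, hold=64.5982 ⇒ V=65.2845 exercise | (k=3,j=2): S=120.7087, (K−S)⁺=36.5213, hold=38.0394 ⇒ V=38.0394 continue | (k=3,j=3): S=158.4697, (K−S)⁺=0.0000, hold=14.5413 ⇒ V=14.5413 continue  boundary S*=91.9455
step 2: (k=2,j=0): S=80.2466, (K−S)⁺=76.9834, hold=76.2971 ⇒ V=76.9834 exercise | (k=2,j=1): S=105.3500, (K−S)⁺=51.8800, hold=51.9224 ⇒ V=51.9224 continue | (k=2,j=2): S=138.3064, (K−S)⁺=18.9236, hold=26.5947 ⇒ V=26.5947 continue  boundary S*=80.2466
step 1: (k=1,j=0): S=91.9455, (K−S)⁺=65.2845, hold=64.6185 ⇒ V=65.2845 exercise | (k=1,j=1): S=120.7087, (K−S)⁺=36.5213, hold=39.5389 ⇒ V=39.5389 continue  boundary S*=91.9455
step 0: (k=0,j=0): S=105.3500, (K−S)⁺=51.8800, hold=52.6421 ⇒ V=52.6421 continue  boundary S*=-

price = 52.6421
boundary = - 91.9455 80.2466 91.9455 105.3500 120.7087 138.3064
tree:
52.6421
65.2845 39.5389
76.9834 51.9224 26.5947
87.1937 65.2845 38.0394 14.5413
96.1050 76.9834 51.8800 23.5160 5.0318
103.8824 87.1937 65.2845 36.5213 9.7580 0.0000
110.6702 96.1050 76.9834 51.8800 18.9236 0.0000 0.0000
116.5943 103.8824 87.1937 65.2845 36.5213 0.0000 0.0000 0.0000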